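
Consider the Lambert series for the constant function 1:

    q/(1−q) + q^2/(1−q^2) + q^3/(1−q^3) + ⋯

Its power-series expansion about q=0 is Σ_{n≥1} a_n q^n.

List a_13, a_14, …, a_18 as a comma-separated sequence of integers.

q^13  k|13↦f(k): 1:1 13:1  a_13=2
d|14:{1,2,7,14}  Σf=1+1+1+1=4
n=15: 1·15 3·5 5·3 15·1  f→[1+1+1+1]=4
q^16  k|16↦f(k): 16:1 8:1 4:1 2:1 1:1  a_16=5
q^17  k|17↦f(k): 17:1 1:1  a_17=2
d|18:{1,2,3,6,9,18}  Σf=1+1+1+1+1+1=6

2, 4, 4, 5, 2, 6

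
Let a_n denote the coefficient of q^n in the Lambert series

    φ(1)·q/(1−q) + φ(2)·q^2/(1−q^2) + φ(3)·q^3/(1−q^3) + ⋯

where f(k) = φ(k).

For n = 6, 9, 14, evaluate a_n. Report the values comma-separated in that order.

[q^6] φ(6)=2,φ(3)=2,φ(2)=1,φ(1)=1 ⇒ 6
[q^9] φ(1)=1,φ(3)=2,φ(9)=6 ⇒ 9
n=14: 1·14 2·7 7·2 14·1  φ→[1+1+6+6]=14

6, 9, 14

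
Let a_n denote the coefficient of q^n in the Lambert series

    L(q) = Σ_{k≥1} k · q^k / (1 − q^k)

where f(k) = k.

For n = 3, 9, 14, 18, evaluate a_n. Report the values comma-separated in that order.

4, 13, 24, 39

d|3:{1,3}  Σf=1+3=4
q^9  k|9↦f(k): 9:9 3:3 1:1  a_9=13
d|14:{1,2,7,14}  Σf=1+2+7+14=24
n=18: 18·1 9·2 6·3 3·6 2·9 1·18  f→[18+9+6+3+2+1]=39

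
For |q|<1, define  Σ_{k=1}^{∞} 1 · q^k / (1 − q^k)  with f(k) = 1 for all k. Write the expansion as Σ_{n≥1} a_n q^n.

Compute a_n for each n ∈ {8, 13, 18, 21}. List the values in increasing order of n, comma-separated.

4, 2, 6, 4

[q^8] f(8)=1,f(4)=1,f(2)=1,f(1)=1 ⇒ 4
[q^13] f(1)=1,f(13)=1 ⇒ 2
[q^18] f(18)=1,f(9)=1,f(6)=1,f(3)=1,f(2)=1,f(1)=1 ⇒ 6
d|21:{21,7,3,1}  Σf=1+1+1+1=4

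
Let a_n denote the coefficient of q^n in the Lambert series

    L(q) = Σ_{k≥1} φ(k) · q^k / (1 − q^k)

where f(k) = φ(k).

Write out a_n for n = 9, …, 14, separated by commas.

d|9:{9,3,1}  Σφ=6+2+1=9
d|10:{1,2,5,10}  Σφ=1+1+4+4=10
[q^11] φ(11)=10,φ(1)=1 ⇒ 11
[q^12] φ(12)=4,φ(6)=2,φ(4)=2,φ(3)=2,φ(2)=1,φ(1)=1 ⇒ 12
q^13  k|13↦φ(k): 13:12 1:1  a_13=13
q^14  k|14↦φ(k): 14:6 7:6 2:1 1:1  a_14=14

9, 10, 11, 12, 13, 14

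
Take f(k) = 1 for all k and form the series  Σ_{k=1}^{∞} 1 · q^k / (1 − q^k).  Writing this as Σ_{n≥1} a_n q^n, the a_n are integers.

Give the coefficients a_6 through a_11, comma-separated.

d|6:{6,3,2,1}  Σf=1+1+1+1=4
n=7: 7·1 1·7  f→[1+1]=2
d|8:{1,2,4,8}  Σf=1+1+1+1=4
d|9:{9,3,1}  Σf=1+1+1=3
q^10  k|10↦f(k): 10:1 5:1 2:1 1:1  a_10=4
n=11: 1·11 11·1  f→[1+1]=2

4, 2, 4, 3, 4, 2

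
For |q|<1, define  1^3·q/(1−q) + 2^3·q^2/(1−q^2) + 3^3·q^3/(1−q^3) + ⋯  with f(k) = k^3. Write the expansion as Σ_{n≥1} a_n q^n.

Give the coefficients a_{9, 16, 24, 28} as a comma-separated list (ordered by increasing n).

757, 4681, 16380, 25112

q^9  k|9↦f(k): 1:1 3:27 9:729  a_9=757
d|16:{1,2,4,8,16}  Σf=1+8+64+512+4096=4681
q^24  k|24↦f(k): 1:1 2:8 3:27 4:64 6:216 8:512 12:1728 24:13824  a_24=16380
q^28  k|28↦f(k): 1:1 2:8 4:64 7:343 14:2744 28:21952  a_28=25112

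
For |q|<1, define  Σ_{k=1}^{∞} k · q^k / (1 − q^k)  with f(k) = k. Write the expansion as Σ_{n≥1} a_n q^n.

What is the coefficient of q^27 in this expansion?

[q^27] f(27)=27,f(9)=9,f(3)=3,f(1)=1 ⇒ 40

a_27 = 40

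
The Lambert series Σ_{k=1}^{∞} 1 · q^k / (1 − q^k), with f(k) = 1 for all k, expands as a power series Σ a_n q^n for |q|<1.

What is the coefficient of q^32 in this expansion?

q^32  k|32↦f(k): 1:1 2:1 4:1 8:1 16:1 32:1  a_32=6

a_32 = 6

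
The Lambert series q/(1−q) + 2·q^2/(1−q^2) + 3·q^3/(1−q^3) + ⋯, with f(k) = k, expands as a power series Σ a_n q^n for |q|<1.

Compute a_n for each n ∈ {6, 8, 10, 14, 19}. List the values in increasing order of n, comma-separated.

[q^6] f(6)=6,f(3)=3,f(2)=2,f(1)=1 ⇒ 12
[q^8] f(1)=1,f(2)=2,f(4)=4,f(8)=8 ⇒ 15
d|10:{1,2,5,10}  Σf=1+2+5+10=18
q^14  k|14↦f(k): 14:14 7:7 2:2 1:1  a_14=24
q^19  k|19↦f(k): 19:19 1:1  a_19=20

12, 15, 18, 24, 20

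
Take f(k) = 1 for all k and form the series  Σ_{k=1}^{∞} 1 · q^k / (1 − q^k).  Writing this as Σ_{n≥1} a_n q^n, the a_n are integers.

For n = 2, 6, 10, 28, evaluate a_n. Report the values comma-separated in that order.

q^2  k|2↦f(k): 2:1 1:1  a_2=2
d|6:{6,3,2,1}  Σf=1+1+1+1=4
q^10  k|10↦f(k): 1:1 2:1 5:1 10:1  a_10=4
q^28  k|28↦f(k): 28:1 14:1 7:1 4:1 2:1 1:1  a_28=6

2, 4, 4, 6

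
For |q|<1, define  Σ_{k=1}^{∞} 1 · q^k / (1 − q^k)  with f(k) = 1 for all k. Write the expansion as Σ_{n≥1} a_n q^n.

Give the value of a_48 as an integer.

n=48: 1·48 2·24 3·16 4·12 6·8 8·6 12·4 16·3 24·2 48·1  f→[1+1+1+1+1+1+1+1+1+1]=10

a_48 = 10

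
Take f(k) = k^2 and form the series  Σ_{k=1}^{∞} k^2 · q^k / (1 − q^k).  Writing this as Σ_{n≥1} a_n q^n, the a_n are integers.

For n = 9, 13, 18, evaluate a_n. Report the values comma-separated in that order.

91, 170, 455

[q^9] f(1)=1,f(3)=9,f(9)=81 ⇒ 91
n=13: 1·13 13·1  f→[1+169]=170
[q^18] f(18)=324,f(9)=81,f(6)=36,f(3)=9,f(2)=4,f(1)=1 ⇒ 455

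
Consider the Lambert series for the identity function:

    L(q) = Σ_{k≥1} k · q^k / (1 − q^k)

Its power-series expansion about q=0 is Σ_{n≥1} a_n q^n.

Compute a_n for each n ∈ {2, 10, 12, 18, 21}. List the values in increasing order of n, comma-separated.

3, 18, 28, 39, 32

q^2  k|2↦f(k): 2:2 1:1  a_2=3
d|10:{1,2,5,10}  Σf=1+2+5+10=18
d|12:{12,6,4,3,2,1}  Σf=12+6+4+3+2+1=28
[q^18] f(18)=18,f(9)=9,f(6)=6,f(3)=3,f(2)=2,f(1)=1 ⇒ 39
[q^21] f(1)=1,f(3)=3,f(7)=7,f(21)=21 ⇒ 32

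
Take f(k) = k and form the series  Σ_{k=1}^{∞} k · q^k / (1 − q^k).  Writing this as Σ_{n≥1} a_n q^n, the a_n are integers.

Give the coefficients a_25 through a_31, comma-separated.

31, 42, 40, 56, 30, 72, 32

d|25:{25,5,1}  Σf=25+5+1=31
q^26  k|26↦f(k): 26:26 13:13 2:2 1:1  a_26=42
n=27: 27·1 9·3 3·9 1·27  f→[27+9+3+1]=40
n=28: 28·1 14·2 7·4 4·7 2·14 1·28  f→[28+14+7+4+2+1]=56
d|29:{1,29}  Σf=1+29=30
d|30:{1,2,3,5,6,10,15,30}  Σf=1+2+3+5+6+10+15+30=72
d|31:{1,31}  Σf=1+31=32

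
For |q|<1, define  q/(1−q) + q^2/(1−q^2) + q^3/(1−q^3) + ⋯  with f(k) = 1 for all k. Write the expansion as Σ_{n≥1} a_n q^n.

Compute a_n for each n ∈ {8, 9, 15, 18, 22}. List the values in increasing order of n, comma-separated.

[q^8] f(8)=1,f(4)=1,f(2)=1,f(1)=1 ⇒ 4
d|9:{9,3,1}  Σf=1+1+1=3
[q^15] f(1)=1,f(3)=1,f(5)=1,f(15)=1 ⇒ 4
n=18: 18·1 9·2 6·3 3·6 2·9 1·18  f→[1+1+1+1+1+1]=6
[q^22] f(1)=1,f(2)=1,f(11)=1,f(22)=1 ⇒ 4

4, 3, 4, 6, 4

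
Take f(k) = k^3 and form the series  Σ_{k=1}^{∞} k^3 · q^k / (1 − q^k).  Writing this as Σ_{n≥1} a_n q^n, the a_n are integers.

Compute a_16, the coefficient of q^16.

a_16 = 4681

q^16  k|16↦f(k): 16:4096 8:512 4:64 2:8 1:1  a_16=4681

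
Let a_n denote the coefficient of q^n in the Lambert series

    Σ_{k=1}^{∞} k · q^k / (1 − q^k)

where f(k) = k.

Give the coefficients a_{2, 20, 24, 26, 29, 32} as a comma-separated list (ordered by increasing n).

3, 42, 60, 42, 30, 63

n=2: 1·2 2·1  f→[1+2]=3
q^20  k|20↦f(k): 1:1 2:2 4:4 5:5 10:10 20:20  a_20=42
[q^24] f(1)=1,f(2)=2,f(3)=3,f(4)=4,f(6)=6,f(8)=8,f(12)=12,f(24)=24 ⇒ 60
[q^26] f(26)=26,f(13)=13,f(2)=2,f(1)=1 ⇒ 42
n=29: 1·29 29·1  f→[1+29]=30
q^32  k|32↦f(k): 32:32 16:16 8:8 4:4 2:2 1:1  a_32=63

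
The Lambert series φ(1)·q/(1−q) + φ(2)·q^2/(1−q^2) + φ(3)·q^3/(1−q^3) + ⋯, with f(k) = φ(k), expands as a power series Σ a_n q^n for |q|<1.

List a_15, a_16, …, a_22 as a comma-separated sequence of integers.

d|15:{15,5,3,1}  Σφ=8+4+2+1=15
[q^16] φ(16)=8,φ(8)=4,φ(4)=2,φ(2)=1,φ(1)=1 ⇒ 16
q^17  k|17↦φ(k): 1:1 17:16  a_17=17
[q^18] φ(18)=6,φ(9)=6,φ(6)=2,φ(3)=2,φ(2)=1,φ(1)=1 ⇒ 18
n=19: 1·19 19·1  φ→[1+18]=19
q^20  k|20↦φ(k): 20:8 10:4 5:4 4:2 2:1 1:1  a_20=20
[q^21] φ(21)=12,φ(7)=6,φ(3)=2,φ(1)=1 ⇒ 21
n=22: 22·1 11·2 2·11 1·22  φ→[10+10+1+1]=22

15, 16, 17, 18, 19, 20, 21, 22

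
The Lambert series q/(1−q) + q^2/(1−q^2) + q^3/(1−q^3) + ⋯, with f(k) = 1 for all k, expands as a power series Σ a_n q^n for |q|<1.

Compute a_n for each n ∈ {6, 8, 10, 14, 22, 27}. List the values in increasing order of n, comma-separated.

[q^6] f(6)=1,f(3)=1,f(2)=1,f(1)=1 ⇒ 4
[q^8] f(8)=1,f(4)=1,f(2)=1,f(1)=1 ⇒ 4
[q^10] f(10)=1,f(5)=1,f(2)=1,f(1)=1 ⇒ 4
n=14: 1·14 2·7 7·2 14·1  f→[1+1+1+1]=4
n=22: 22·1 11·2 2·11 1·22  f→[1+1+1+1]=4
[q^27] f(1)=1,f(3)=1,f(9)=1,f(27)=1 ⇒ 4

4, 4, 4, 4, 4, 4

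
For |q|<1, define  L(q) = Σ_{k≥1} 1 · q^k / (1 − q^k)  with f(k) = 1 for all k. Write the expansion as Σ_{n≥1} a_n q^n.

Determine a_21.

[q^21] f(1)=1,f(3)=1,f(7)=1,f(21)=1 ⇒ 4

a_21 = 4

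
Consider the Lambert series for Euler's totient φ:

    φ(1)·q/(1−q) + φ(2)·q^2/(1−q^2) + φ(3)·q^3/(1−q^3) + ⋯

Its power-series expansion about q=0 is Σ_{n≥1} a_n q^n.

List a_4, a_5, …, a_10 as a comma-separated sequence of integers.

d|4:{4,2,1}  Σφ=2+1+1=4
q^5  k|5↦φ(k): 5:4 1:1  a_5=5
n=6: 6·1 3·2 2·3 1·6  φ→[2+2+1+1]=6
n=7: 1·7 7·1  φ→[1+6]=7
q^8  k|8↦φ(k): 1:1 2:1 4:2 8:4  a_8=8
d|9:{9,3,1}  Σφ=6+2+1=9
[q^10] φ(10)=4,φ(5)=4,φ(2)=1,φ(1)=1 ⇒ 10

4, 5, 6, 7, 8, 9, 10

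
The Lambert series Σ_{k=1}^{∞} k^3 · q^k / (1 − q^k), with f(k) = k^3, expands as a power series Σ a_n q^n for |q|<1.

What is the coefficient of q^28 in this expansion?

d|28:{28,14,7,4,2,1}  Σf=21952+2744+343+64+8+1=25112

a_28 = 25112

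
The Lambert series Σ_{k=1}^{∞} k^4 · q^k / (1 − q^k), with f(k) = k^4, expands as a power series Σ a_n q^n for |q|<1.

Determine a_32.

a_32 = 1118481

q^32  k|32↦f(k): 1:1 2:16 4:256 8:4096 16:65536 32:1048576  a_32=1118481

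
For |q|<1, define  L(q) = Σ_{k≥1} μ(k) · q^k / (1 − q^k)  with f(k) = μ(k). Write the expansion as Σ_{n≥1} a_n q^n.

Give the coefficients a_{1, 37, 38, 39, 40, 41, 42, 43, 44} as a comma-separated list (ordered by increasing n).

[q^1] μ(1)=1 ⇒ 1
n=37: 37·1 1·37  μ→[(-1)+1]=0
n=38: 38·1 19·2 2·19 1·38  μ→[1+(-1)+(-1)+1]=0
[q^39] μ(39)=1,μ(13)=-1,μ(3)=-1,μ(1)=1 ⇒ 0
n=40: 40·1 20·2 10·4 8·5 5·8 4·10 2·20 1·40  μ→[0+0+1+0+(-1)+0+(-1)+1]=0
n=41: 1·41 41·1  μ→[1+(-1)]=0
d|42:{1,2,3,6,7,14,21,42}  Σμ=1+(-1)+(-1)+1+(-1)+1+1+(-1)=0
n=43: 1·43 43·1  μ→[1+(-1)]=0
[q^44] μ(1)=1,μ(2)=-1,μ(4)=0,μ(11)=-1,μ(22)=1,μ(44)=0 ⇒ 0

1, 0, 0, 0, 0, 0, 0, 0, 0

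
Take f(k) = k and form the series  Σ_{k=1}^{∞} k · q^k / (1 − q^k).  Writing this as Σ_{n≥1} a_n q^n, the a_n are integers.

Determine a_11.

d|11:{1,11}  Σf=1+11=12

a_11 = 12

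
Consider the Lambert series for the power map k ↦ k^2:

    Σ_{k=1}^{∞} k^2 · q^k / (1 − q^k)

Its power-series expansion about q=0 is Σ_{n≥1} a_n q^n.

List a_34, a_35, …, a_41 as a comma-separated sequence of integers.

1450, 1300, 1911, 1370, 1810, 1700, 2210, 1682

[q^34] f(34)=1156,f(17)=289,f(2)=4,f(1)=1 ⇒ 1450
n=35: 35·1 7·5 5·7 1·35  f→[1225+49+25+1]=1300
q^36  k|36↦f(k): 1:1 2:4 3:9 4:16 6:36 9:81 12:144 18:324 36:1296  a_36=1911
d|37:{37,1}  Σf=1369+1=1370
q^38  k|38↦f(k): 1:1 2:4 19:361 38:1444  a_38=1810
d|39:{39,13,3,1}  Σf=1521+169+9+1=1700
[q^40] f(40)=1600,f(20)=400,f(10)=100,f(8)=64,f(5)=25,f(4)=16,f(2)=4,f(1)=1 ⇒ 2210
[q^41] f(41)=1681,f(1)=1 ⇒ 1682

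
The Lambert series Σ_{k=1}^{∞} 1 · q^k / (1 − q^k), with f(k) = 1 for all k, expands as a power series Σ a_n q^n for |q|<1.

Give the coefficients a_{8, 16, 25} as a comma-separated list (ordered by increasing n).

d|8:{1,2,4,8}  Σf=1+1+1+1=4
d|16:{1,2,4,8,16}  Σf=1+1+1+1+1=5
[q^25] f(25)=1,f(5)=1,f(1)=1 ⇒ 3

4, 5, 3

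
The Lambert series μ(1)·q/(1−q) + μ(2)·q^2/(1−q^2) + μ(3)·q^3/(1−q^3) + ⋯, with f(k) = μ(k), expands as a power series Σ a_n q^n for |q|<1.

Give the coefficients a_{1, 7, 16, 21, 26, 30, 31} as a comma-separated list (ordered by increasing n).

q^1  k|1↦μ(k): 1:1  a_1=1
[q^7] μ(1)=1,μ(7)=-1 ⇒ 0
n=16: 1·16 2·8 4·4 8·2 16·1  μ→[1+(-1)+0+0+0]=0
q^21  k|21↦μ(k): 21:1 7:-1 3:-1 1:1  a_21=0
[q^26] μ(1)=1,μ(2)=-1,μ(13)=-1,μ(26)=1 ⇒ 0
q^30  k|30↦μ(k): 30:-1 15:1 10:1 6:1 5:-1 3:-1 2:-1 1:1  a_30=0
[q^31] μ(31)=-1,μ(1)=1 ⇒ 0

1, 0, 0, 0, 0, 0, 0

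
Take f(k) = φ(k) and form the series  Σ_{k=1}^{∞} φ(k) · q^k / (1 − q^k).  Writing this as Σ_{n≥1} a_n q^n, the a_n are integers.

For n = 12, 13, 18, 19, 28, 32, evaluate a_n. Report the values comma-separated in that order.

n=12: 1·12 2·6 3·4 4·3 6·2 12·1  φ→[1+1+2+2+2+4]=12
n=13: 1·13 13·1  φ→[1+12]=13
q^18  k|18↦φ(k): 18:6 9:6 6:2 3:2 2:1 1:1  a_18=18
q^19  k|19↦φ(k): 19:18 1:1  a_19=19
q^28  k|28↦φ(k): 1:1 2:1 4:2 7:6 14:6 28:12  a_28=28
n=32: 1·32 2·16 4·8 8·4 16·2 32·1  φ→[1+1+2+4+8+16]=32

12, 13, 18, 19, 28, 32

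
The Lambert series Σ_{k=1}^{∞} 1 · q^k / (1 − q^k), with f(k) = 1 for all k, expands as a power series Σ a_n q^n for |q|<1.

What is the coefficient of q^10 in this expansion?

d|10:{10,5,2,1}  Σf=1+1+1+1=4

a_10 = 4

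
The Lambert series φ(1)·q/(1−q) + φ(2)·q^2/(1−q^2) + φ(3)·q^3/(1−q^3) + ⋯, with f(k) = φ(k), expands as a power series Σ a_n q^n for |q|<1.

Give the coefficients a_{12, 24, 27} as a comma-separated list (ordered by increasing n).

d|12:{1,2,3,4,6,12}  Σφ=1+1+2+2+2+4=12
d|24:{24,12,8,6,4,3,2,1}  Σφ=8+4+4+2+2+2+1+1=24
[q^27] φ(27)=18,φ(9)=6,φ(3)=2,φ(1)=1 ⇒ 27

12, 24, 27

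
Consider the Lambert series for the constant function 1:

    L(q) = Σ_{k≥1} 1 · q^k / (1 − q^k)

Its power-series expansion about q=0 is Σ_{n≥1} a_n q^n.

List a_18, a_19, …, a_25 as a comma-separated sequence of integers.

d|18:{1,2,3,6,9,18}  Σf=1+1+1+1+1+1=6
[q^19] f(19)=1,f(1)=1 ⇒ 2
q^20  k|20↦f(k): 20:1 10:1 5:1 4:1 2:1 1:1  a_20=6
q^21  k|21↦f(k): 21:1 7:1 3:1 1:1  a_21=4
[q^22] f(22)=1,f(11)=1,f(2)=1,f(1)=1 ⇒ 4
[q^23] f(1)=1,f(23)=1 ⇒ 2
n=24: 24·1 12·2 8·3 6·4 4·6 3·8 2·12 1·24  f→[1+1+1+1+1+1+1+1]=8
n=25: 1·25 5·5 25·1  f→[1+1+1]=3

6, 2, 6, 4, 4, 2, 8, 3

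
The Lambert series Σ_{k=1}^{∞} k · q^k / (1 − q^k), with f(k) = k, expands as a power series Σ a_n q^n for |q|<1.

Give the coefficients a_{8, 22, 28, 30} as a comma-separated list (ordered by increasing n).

15, 36, 56, 72

d|8:{1,2,4,8}  Σf=1+2+4+8=15
n=22: 22·1 11·2 2·11 1·22  f→[22+11+2+1]=36
q^28  k|28↦f(k): 28:28 14:14 7:7 4:4 2:2 1:1  a_28=56
n=30: 30·1 15·2 10·3 6·5 5·6 3·10 2·15 1·30  f→[30+15+10+6+5+3+2+1]=72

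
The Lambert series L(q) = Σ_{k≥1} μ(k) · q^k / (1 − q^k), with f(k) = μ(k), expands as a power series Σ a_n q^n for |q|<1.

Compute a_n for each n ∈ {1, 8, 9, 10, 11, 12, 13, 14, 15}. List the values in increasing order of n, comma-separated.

[q^1] μ(1)=1 ⇒ 1
q^8  k|8↦μ(k): 8:0 4:0 2:-1 1:1  a_8=0
q^9  k|9↦μ(k): 1:1 3:-1 9:0  a_9=0
q^10  k|10↦μ(k): 1:1 2:-1 5:-1 10:1  a_10=0
q^11  k|11↦μ(k): 11:-1 1:1  a_11=0
d|12:{1,2,3,4,6,12}  Σμ=1+(-1)+(-1)+0+1+0=0
q^13  k|13↦μ(k): 1:1 13:-1  a_13=0
q^14  k|14↦μ(k): 1:1 2:-1 7:-1 14:1  a_14=0
[q^15] μ(15)=1,μ(5)=-1,μ(3)=-1,μ(1)=1 ⇒ 0

1, 0, 0, 0, 0, 0, 0, 0, 0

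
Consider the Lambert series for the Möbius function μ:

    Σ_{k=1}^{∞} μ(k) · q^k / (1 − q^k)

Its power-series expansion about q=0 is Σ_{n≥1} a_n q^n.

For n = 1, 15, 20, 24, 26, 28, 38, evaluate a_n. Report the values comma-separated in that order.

1, 0, 0, 0, 0, 0, 0

[q^1] μ(1)=1 ⇒ 1
q^15  k|15↦μ(k): 1:1 3:-1 5:-1 15:1  a_15=0
[q^20] μ(1)=1,μ(2)=-1,μ(4)=0,μ(5)=-1,μ(10)=1,μ(20)=0 ⇒ 0
[q^24] μ(24)=0,μ(12)=0,μ(8)=0,μ(6)=1,μ(4)=0,μ(3)=-1,μ(2)=-1,μ(1)=1 ⇒ 0
n=26: 1·26 2·13 13·2 26·1  μ→[1+(-1)+(-1)+1]=0
n=28: 28·1 14·2 7·4 4·7 2·14 1·28  μ→[0+1+(-1)+0+(-1)+1]=0
q^38  k|38↦μ(k): 1:1 2:-1 19:-1 38:1  a_38=0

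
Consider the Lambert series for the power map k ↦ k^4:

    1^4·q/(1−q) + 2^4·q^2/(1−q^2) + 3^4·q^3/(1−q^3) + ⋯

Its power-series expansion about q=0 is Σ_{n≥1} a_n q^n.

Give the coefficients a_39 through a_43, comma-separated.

2342084, 2734994, 2825762, 3348388, 3418802

[q^39] f(1)=1,f(3)=81,f(13)=28561,f(39)=2313441 ⇒ 2342084
d|40:{1,2,4,5,8,10,20,40}  Σf=1+16+256+625+4096+10000+160000+2560000=2734994
n=41: 1·41 41·1  f→[1+2825761]=2825762
n=42: 1·42 2·21 3·14 6·7 7·6 14·3 21·2 42·1  f→[1+16+81+1296+2401+38416+194481+3111696]=3348388
q^43  k|43↦f(k): 43:3418801 1:1  a_43=3418802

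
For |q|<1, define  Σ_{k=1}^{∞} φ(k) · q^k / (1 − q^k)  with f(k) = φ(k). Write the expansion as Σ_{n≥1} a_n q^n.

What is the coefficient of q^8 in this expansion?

[q^8] φ(1)=1,φ(2)=1,φ(4)=2,φ(8)=4 ⇒ 8

a_8 = 8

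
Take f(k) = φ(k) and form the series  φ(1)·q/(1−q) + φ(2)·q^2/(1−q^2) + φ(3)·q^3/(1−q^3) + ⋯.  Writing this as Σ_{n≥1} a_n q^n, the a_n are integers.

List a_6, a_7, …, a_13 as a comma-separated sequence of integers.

n=6: 1·6 2·3 3·2 6·1  φ→[1+1+2+2]=6
d|7:{7,1}  Σφ=6+1=7
d|8:{1,2,4,8}  Σφ=1+1+2+4=8
q^9  k|9↦φ(k): 1:1 3:2 9:6  a_9=9
q^10  k|10↦φ(k): 10:4 5:4 2:1 1:1  a_10=10
[q^11] φ(1)=1,φ(11)=10 ⇒ 11
q^12  k|12↦φ(k): 12:4 6:2 4:2 3:2 2:1 1:1  a_12=12
n=13: 13·1 1·13  φ→[12+1]=13

6, 7, 8, 9, 10, 11, 12, 13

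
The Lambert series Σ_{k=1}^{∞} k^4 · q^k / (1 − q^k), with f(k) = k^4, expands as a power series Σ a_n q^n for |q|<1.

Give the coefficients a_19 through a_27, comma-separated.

130322, 170898, 196964, 248914, 279842, 358258, 391251, 485554, 538084

n=19: 1·19 19·1  f→[1+130321]=130322
q^20  k|20↦f(k): 20:160000 10:10000 5:625 4:256 2:16 1:1  a_20=170898
[q^21] f(1)=1,f(3)=81,f(7)=2401,f(21)=194481 ⇒ 196964
[q^22] f(1)=1,f(2)=16,f(11)=14641,f(22)=234256 ⇒ 248914
q^23  k|23↦f(k): 23:279841 1:1  a_23=279842
n=24: 24·1 12·2 8·3 6·4 4·6 3·8 2·12 1·24  f→[331776+20736+4096+1296+256+81+16+1]=358258
n=25: 25·1 5·5 1·25  f→[390625+625+1]=391251
[q^26] f(26)=456976,f(13)=28561,f(2)=16,f(1)=1 ⇒ 485554
d|27:{27,9,3,1}  Σf=531441+6561+81+1=538084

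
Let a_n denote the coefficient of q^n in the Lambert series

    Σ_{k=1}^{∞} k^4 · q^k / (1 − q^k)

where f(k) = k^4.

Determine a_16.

d|16:{16,8,4,2,1}  Σf=65536+4096+256+16+1=69905

a_16 = 69905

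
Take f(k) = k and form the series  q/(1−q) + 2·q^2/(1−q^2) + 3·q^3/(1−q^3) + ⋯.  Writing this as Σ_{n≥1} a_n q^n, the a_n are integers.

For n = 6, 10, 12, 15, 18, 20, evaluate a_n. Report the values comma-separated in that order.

n=6: 1·6 2·3 3·2 6·1  f→[1+2+3+6]=12
n=10: 10·1 5·2 2·5 1·10  f→[10+5+2+1]=18
d|12:{12,6,4,3,2,1}  Σf=12+6+4+3+2+1=28
[q^15] f(1)=1,f(3)=3,f(5)=5,f(15)=15 ⇒ 24
d|18:{1,2,3,6,9,18}  Σf=1+2+3+6+9+18=39
q^20  k|20↦f(k): 1:1 2:2 4:4 5:5 10:10 20:20  a_20=42

12, 18, 28, 24, 39, 42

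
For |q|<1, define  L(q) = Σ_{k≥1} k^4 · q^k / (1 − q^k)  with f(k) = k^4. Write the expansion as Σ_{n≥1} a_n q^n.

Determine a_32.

q^32  k|32↦f(k): 1:1 2:16 4:256 8:4096 16:65536 32:1048576  a_32=1118481

a_32 = 1118481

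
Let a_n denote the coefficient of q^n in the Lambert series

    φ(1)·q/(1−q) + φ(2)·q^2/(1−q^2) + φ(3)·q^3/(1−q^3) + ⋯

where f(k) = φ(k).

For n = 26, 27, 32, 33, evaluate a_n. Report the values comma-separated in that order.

q^26  k|26↦φ(k): 26:12 13:12 2:1 1:1  a_26=26
d|27:{27,9,3,1}  Σφ=18+6+2+1=27
[q^32] φ(1)=1,φ(2)=1,φ(4)=2,φ(8)=4,φ(16)=8,φ(32)=16 ⇒ 32
q^33  k|33↦φ(k): 1:1 3:2 11:10 33:20  a_33=33

26, 27, 32, 33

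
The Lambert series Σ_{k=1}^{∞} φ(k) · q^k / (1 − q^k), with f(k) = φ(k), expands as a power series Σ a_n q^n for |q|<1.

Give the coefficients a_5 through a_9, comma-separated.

[q^5] φ(1)=1,φ(5)=4 ⇒ 5
d|6:{6,3,2,1}  Σφ=2+2+1+1=6
[q^7] φ(1)=1,φ(7)=6 ⇒ 7
n=8: 8·1 4·2 2·4 1·8  φ→[4+2+1+1]=8
d|9:{1,3,9}  Σφ=1+2+6=9

5, 6, 7, 8, 9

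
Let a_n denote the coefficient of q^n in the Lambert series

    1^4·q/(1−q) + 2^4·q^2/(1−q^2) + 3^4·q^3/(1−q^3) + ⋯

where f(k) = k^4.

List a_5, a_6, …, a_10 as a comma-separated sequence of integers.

q^5  k|5↦f(k): 1:1 5:625  a_5=626
d|6:{1,2,3,6}  Σf=1+16+81+1296=1394
q^7  k|7↦f(k): 7:2401 1:1  a_7=2402
n=8: 1·8 2·4 4·2 8·1  f→[1+16+256+4096]=4369
n=9: 1·9 3·3 9·1  f→[1+81+6561]=6643
n=10: 10·1 5·2 2·5 1·10  f→[10000+625+16+1]=10642

626, 1394, 2402, 4369, 6643, 10642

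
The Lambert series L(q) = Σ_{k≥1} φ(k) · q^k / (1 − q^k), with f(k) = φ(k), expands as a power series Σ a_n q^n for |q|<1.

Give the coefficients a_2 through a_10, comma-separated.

q^2  k|2↦φ(k): 1:1 2:1  a_2=2
q^3  k|3↦φ(k): 3:2 1:1  a_3=3
n=4: 1·4 2·2 4·1  φ→[1+1+2]=4
q^5  k|5↦φ(k): 5:4 1:1  a_5=5
n=6: 6·1 3·2 2·3 1·6  φ→[2+2+1+1]=6
[q^7] φ(7)=6,φ(1)=1 ⇒ 7
q^8  k|8↦φ(k): 1:1 2:1 4:2 8:4  a_8=8
d|9:{9,3,1}  Σφ=6+2+1=9
[q^10] φ(10)=4,φ(5)=4,φ(2)=1,φ(1)=1 ⇒ 10

2, 3, 4, 5, 6, 7, 8, 9, 10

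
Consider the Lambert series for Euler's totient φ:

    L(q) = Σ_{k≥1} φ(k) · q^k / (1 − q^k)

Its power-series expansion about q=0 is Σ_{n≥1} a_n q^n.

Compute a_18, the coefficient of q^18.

q^18  k|18↦φ(k): 18:6 9:6 6:2 3:2 2:1 1:1  a_18=18

a_18 = 18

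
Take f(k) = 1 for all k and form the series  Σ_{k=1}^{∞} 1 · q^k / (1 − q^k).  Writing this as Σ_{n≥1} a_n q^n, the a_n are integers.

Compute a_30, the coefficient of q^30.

[q^30] f(30)=1,f(15)=1,f(10)=1,f(6)=1,f(5)=1,f(3)=1,f(2)=1,f(1)=1 ⇒ 8

a_30 = 8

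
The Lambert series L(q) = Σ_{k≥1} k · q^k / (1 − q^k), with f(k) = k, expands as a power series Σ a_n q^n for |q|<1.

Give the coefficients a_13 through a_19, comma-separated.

q^13  k|13↦f(k): 13:13 1:1  a_13=14
q^14  k|14↦f(k): 14:14 7:7 2:2 1:1  a_14=24
[q^15] f(1)=1,f(3)=3,f(5)=5,f(15)=15 ⇒ 24
d|16:{16,8,4,2,1}  Σf=16+8+4+2+1=31
n=17: 17·1 1·17  f→[17+1]=18
n=18: 18·1 9·2 6·3 3·6 2·9 1·18  f→[18+9+6+3+2+1]=39
n=19: 19·1 1·19  f→[19+1]=20

14, 24, 24, 31, 18, 39, 20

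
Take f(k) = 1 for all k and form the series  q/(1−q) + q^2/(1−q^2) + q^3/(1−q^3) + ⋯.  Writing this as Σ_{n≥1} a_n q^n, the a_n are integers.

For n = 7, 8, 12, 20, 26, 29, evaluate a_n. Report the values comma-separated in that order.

d|7:{1,7}  Σf=1+1=2
n=8: 8·1 4·2 2·4 1·8  f→[1+1+1+1]=4
d|12:{12,6,4,3,2,1}  Σf=1+1+1+1+1+1=6
[q^20] f(1)=1,f(2)=1,f(4)=1,f(5)=1,f(10)=1,f(20)=1 ⇒ 6
d|26:{1,2,13,26}  Σf=1+1+1+1=4
[q^29] f(29)=1,f(1)=1 ⇒ 2

2, 4, 6, 6, 4, 2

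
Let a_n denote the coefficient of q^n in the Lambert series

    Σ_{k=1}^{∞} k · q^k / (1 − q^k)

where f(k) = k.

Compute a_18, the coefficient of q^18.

n=18: 18·1 9·2 6·3 3·6 2·9 1·18  f→[18+9+6+3+2+1]=39

a_18 = 39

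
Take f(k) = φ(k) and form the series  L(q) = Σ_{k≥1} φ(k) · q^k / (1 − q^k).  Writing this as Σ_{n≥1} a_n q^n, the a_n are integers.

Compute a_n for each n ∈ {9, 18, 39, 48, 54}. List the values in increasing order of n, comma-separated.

q^9  k|9↦φ(k): 9:6 3:2 1:1  a_9=9
n=18: 18·1 9·2 6·3 3·6 2·9 1·18  φ→[6+6+2+2+1+1]=18
n=39: 39·1 13·3 3·13 1·39  φ→[24+12+2+1]=39
[q^48] φ(1)=1,φ(2)=1,φ(3)=2,φ(4)=2,φ(6)=2,φ(8)=4,φ(12)=4,φ(16)=8,φ(24)=8,φ(48)=16 ⇒ 48
[q^54] φ(1)=1,φ(2)=1,φ(3)=2,φ(6)=2,φ(9)=6,φ(18)=6,φ(27)=18,φ(54)=18 ⇒ 54

9, 18, 39, 48, 54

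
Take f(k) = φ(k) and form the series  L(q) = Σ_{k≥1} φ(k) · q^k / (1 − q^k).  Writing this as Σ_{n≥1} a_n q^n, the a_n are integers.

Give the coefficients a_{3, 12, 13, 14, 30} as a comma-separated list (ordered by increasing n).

d|3:{1,3}  Σφ=1+2=3
[q^12] φ(12)=4,φ(6)=2,φ(4)=2,φ(3)=2,φ(2)=1,φ(1)=1 ⇒ 12
q^13  k|13↦φ(k): 1:1 13:12  a_13=13
d|14:{1,2,7,14}  Σφ=1+1+6+6=14
d|30:{1,2,3,5,6,10,15,30}  Σφ=1+1+2+4+2+4+8+8=30

3, 12, 13, 14, 30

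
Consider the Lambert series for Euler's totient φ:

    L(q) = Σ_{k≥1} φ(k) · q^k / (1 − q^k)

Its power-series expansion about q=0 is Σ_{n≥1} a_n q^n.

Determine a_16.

n=16: 16·1 8·2 4·4 2·8 1·16  φ→[8+4+2+1+1]=16

a_16 = 16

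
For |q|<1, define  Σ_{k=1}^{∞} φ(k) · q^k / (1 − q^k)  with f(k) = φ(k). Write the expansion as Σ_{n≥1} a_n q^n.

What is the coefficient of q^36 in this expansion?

q^36  k|36↦φ(k): 1:1 2:1 3:2 4:2 6:2 9:6 12:4 18:6 36:12  a_36=36

a_36 = 36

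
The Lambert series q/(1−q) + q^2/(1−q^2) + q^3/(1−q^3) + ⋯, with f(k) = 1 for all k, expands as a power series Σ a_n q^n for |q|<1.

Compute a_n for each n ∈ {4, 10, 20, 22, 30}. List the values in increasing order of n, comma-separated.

3, 4, 6, 4, 8

[q^4] f(4)=1,f(2)=1,f(1)=1 ⇒ 3
q^10  k|10↦f(k): 10:1 5:1 2:1 1:1  a_10=4
q^20  k|20↦f(k): 1:1 2:1 4:1 5:1 10:1 20:1  a_20=6
q^22  k|22↦f(k): 1:1 2:1 11:1 22:1  a_22=4
[q^30] f(1)=1,f(2)=1,f(3)=1,f(5)=1,f(6)=1,f(10)=1,f(15)=1,f(30)=1 ⇒ 8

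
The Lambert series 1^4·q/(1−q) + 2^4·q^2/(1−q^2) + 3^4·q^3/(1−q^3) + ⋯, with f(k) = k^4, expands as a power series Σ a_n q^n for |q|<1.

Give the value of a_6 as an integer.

q^6  k|6↦f(k): 6:1296 3:81 2:16 1:1  a_6=1394

a_6 = 1394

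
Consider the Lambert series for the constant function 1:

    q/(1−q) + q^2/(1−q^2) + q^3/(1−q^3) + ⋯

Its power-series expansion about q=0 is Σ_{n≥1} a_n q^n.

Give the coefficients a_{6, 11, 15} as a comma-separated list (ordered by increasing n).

4, 2, 4

n=6: 6·1 3·2 2·3 1·6  f→[1+1+1+1]=4
[q^11] f(11)=1,f(1)=1 ⇒ 2
n=15: 15·1 5·3 3·5 1·15  f→[1+1+1+1]=4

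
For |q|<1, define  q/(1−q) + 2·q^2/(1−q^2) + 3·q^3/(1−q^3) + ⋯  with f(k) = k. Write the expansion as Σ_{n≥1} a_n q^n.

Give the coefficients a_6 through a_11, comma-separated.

[q^6] f(1)=1,f(2)=2,f(3)=3,f(6)=6 ⇒ 12
[q^7] f(7)=7,f(1)=1 ⇒ 8
q^8  k|8↦f(k): 1:1 2:2 4:4 8:8  a_8=15
n=9: 9·1 3·3 1·9  f→[9+3+1]=13
d|10:{1,2,5,10}  Σf=1+2+5+10=18
[q^11] f(1)=1,f(11)=11 ⇒ 12

12, 8, 15, 13, 18, 12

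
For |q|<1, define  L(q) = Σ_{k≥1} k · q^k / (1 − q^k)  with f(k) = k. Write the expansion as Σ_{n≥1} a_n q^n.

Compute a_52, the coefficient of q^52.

n=52: 1·52 2·26 4·13 13·4 26·2 52·1  f→[1+2+4+13+26+52]=98

a_52 = 98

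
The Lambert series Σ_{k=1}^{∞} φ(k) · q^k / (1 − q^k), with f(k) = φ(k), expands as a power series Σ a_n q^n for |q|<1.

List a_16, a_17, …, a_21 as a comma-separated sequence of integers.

[q^16] φ(1)=1,φ(2)=1,φ(4)=2,φ(8)=4,φ(16)=8 ⇒ 16
d|17:{1,17}  Σφ=1+16=17
d|18:{18,9,6,3,2,1}  Σφ=6+6+2+2+1+1=18
[q^19] φ(19)=18,φ(1)=1 ⇒ 19
n=20: 1·20 2·10 4·5 5·4 10·2 20·1  φ→[1+1+2+4+4+8]=20
q^21  k|21↦φ(k): 21:12 7:6 3:2 1:1  a_21=21

16, 17, 18, 19, 20, 21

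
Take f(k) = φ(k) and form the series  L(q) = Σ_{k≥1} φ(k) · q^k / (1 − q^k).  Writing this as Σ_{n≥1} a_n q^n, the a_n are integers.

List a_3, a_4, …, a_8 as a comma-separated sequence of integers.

n=3: 1·3 3·1  φ→[1+2]=3
n=4: 1·4 2·2 4·1  φ→[1+1+2]=4
d|5:{1,5}  Σφ=1+4=5
n=6: 6·1 3·2 2·3 1·6  φ→[2+2+1+1]=6
d|7:{1,7}  Σφ=1+6=7
q^8  k|8↦φ(k): 1:1 2:1 4:2 8:4  a_8=8

3, 4, 5, 6, 7, 8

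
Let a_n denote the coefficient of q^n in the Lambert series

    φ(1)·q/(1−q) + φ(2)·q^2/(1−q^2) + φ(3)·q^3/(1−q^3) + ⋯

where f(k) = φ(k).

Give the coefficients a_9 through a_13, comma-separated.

n=9: 1·9 3·3 9·1  φ→[1+2+6]=9
[q^10] φ(10)=4,φ(5)=4,φ(2)=1,φ(1)=1 ⇒ 10
n=11: 11·1 1·11  φ→[10+1]=11
d|12:{12,6,4,3,2,1}  Σφ=4+2+2+2+1+1=12
[q^13] φ(13)=12,φ(1)=1 ⇒ 13

9, 10, 11, 12, 13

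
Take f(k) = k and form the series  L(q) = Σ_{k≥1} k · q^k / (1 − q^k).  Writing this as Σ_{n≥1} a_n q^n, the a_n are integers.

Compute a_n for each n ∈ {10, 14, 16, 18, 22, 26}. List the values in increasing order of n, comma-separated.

18, 24, 31, 39, 36, 42

[q^10] f(10)=10,f(5)=5,f(2)=2,f(1)=1 ⇒ 18
n=14: 14·1 7·2 2·7 1·14  f→[14+7+2+1]=24
n=16: 16·1 8·2 4·4 2·8 1·16  f→[16+8+4+2+1]=31
d|18:{18,9,6,3,2,1}  Σf=18+9+6+3+2+1=39
d|22:{22,11,2,1}  Σf=22+11+2+1=36
[q^26] f(26)=26,f(13)=13,f(2)=2,f(1)=1 ⇒ 42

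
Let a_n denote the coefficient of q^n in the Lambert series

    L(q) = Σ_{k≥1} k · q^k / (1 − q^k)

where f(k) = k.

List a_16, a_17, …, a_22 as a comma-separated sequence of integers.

d|16:{16,8,4,2,1}  Σf=16+8+4+2+1=31
n=17: 1·17 17·1  f→[1+17]=18
[q^18] f(1)=1,f(2)=2,f(3)=3,f(6)=6,f(9)=9,f(18)=18 ⇒ 39
[q^19] f(1)=1,f(19)=19 ⇒ 20
d|20:{1,2,4,5,10,20}  Σf=1+2+4+5+10+20=42
q^21  k|21↦f(k): 1:1 3:3 7:7 21:21  a_21=32
q^22  k|22↦f(k): 1:1 2:2 11:11 22:22  a_22=36

31, 18, 39, 20, 42, 32, 36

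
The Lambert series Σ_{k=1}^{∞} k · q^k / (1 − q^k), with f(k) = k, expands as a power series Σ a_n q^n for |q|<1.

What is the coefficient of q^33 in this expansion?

a_33 = 48

q^33  k|33↦f(k): 33:33 11:11 3:3 1:1  a_33=48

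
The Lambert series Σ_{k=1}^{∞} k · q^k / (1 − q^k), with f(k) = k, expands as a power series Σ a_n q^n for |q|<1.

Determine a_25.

n=25: 1·25 5·5 25·1  f→[1+5+25]=31

a_25 = 31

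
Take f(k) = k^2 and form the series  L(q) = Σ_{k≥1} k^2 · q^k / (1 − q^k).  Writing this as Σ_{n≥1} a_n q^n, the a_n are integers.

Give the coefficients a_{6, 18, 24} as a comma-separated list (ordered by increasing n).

d|6:{6,3,2,1}  Σf=36+9+4+1=50
d|18:{1,2,3,6,9,18}  Σf=1+4+9+36+81+324=455
q^24  k|24↦f(k): 1:1 2:4 3:9 4:16 6:36 8:64 12:144 24:576  a_24=850

50, 455, 850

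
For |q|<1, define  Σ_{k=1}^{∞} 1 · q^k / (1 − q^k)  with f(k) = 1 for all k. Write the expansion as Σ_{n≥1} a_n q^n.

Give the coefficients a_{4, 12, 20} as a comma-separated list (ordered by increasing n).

n=4: 4·1 2·2 1·4  f→[1+1+1]=3
q^12  k|12↦f(k): 12:1 6:1 4:1 3:1 2:1 1:1  a_12=6
q^20  k|20↦f(k): 20:1 10:1 5:1 4:1 2:1 1:1  a_20=6

3, 6, 6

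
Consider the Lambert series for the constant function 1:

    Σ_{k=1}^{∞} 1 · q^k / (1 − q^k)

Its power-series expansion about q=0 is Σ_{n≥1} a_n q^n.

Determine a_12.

a_12 = 6

d|12:{12,6,4,3,2,1}  Σf=1+1+1+1+1+1=6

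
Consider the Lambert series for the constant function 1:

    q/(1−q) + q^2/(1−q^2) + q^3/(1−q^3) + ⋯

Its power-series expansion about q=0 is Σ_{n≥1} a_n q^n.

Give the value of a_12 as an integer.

a_12 = 6

n=12: 1·12 2·6 3·4 4·3 6·2 12·1  f→[1+1+1+1+1+1]=6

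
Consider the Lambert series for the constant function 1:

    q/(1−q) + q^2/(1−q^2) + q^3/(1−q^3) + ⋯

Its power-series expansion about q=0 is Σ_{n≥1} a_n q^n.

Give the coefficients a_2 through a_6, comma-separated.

q^2  k|2↦f(k): 1:1 2:1  a_2=2
[q^3] f(1)=1,f(3)=1 ⇒ 2
d|4:{1,2,4}  Σf=1+1+1=3
n=5: 5·1 1·5  f→[1+1]=2
d|6:{6,3,2,1}  Σf=1+1+1+1=4

2, 2, 3, 2, 4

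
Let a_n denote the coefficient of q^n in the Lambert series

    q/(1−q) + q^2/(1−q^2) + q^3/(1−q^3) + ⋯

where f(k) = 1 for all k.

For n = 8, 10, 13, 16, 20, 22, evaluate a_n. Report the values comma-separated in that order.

4, 4, 2, 5, 6, 4

d|8:{1,2,4,8}  Σf=1+1+1+1=4
n=10: 1·10 2·5 5·2 10·1  f→[1+1+1+1]=4
q^13  k|13↦f(k): 1:1 13:1  a_13=2
n=16: 16·1 8·2 4·4 2·8 1·16  f→[1+1+1+1+1]=5
d|20:{1,2,4,5,10,20}  Σf=1+1+1+1+1+1=6
n=22: 1·22 2·11 11·2 22·1  f→[1+1+1+1]=4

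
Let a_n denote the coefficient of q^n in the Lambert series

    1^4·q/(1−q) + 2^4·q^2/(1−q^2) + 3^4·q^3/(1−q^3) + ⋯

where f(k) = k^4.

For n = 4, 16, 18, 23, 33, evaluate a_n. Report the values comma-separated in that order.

[q^4] f(1)=1,f(2)=16,f(4)=256 ⇒ 273
n=16: 1·16 2·8 4·4 8·2 16·1  f→[1+16+256+4096+65536]=69905
[q^18] f(1)=1,f(2)=16,f(3)=81,f(6)=1296,f(9)=6561,f(18)=104976 ⇒ 112931
d|23:{1,23}  Σf=1+279841=279842
d|33:{1,3,11,33}  Σf=1+81+14641+1185921=1200644

273, 69905, 112931, 279842, 1200644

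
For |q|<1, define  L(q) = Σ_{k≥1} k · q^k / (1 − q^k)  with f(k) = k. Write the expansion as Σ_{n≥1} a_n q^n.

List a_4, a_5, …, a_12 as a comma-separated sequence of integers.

q^4  k|4↦f(k): 4:4 2:2 1:1  a_4=7
[q^5] f(1)=1,f(5)=5 ⇒ 6
d|6:{6,3,2,1}  Σf=6+3+2+1=12
[q^7] f(7)=7,f(1)=1 ⇒ 8
[q^8] f(1)=1,f(2)=2,f(4)=4,f(8)=8 ⇒ 15
d|9:{9,3,1}  Σf=9+3+1=13
[q^10] f(10)=10,f(5)=5,f(2)=2,f(1)=1 ⇒ 18
d|11:{11,1}  Σf=11+1=12
d|12:{12,6,4,3,2,1}  Σf=12+6+4+3+2+1=28

7, 6, 12, 8, 15, 13, 18, 12, 28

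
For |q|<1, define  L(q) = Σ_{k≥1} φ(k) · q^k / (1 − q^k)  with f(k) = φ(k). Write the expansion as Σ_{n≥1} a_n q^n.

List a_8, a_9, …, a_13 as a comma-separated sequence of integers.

d|8:{1,2,4,8}  Σφ=1+1+2+4=8
n=9: 1·9 3·3 9·1  φ→[1+2+6]=9
d|10:{10,5,2,1}  Σφ=4+4+1+1=10
d|11:{1,11}  Σφ=1+10=11
q^12  k|12↦φ(k): 12:4 6:2 4:2 3:2 2:1 1:1  a_12=12
d|13:{1,13}  Σφ=1+12=13

8, 9, 10, 11, 12, 13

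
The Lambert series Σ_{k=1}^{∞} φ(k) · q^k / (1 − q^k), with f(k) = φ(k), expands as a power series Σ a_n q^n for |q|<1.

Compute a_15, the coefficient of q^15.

[q^15] φ(15)=8,φ(5)=4,φ(3)=2,φ(1)=1 ⇒ 15

a_15 = 15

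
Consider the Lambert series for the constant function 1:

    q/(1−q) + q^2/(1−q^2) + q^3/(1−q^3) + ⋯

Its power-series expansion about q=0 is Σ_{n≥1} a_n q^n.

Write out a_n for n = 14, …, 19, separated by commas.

[q^14] f(14)=1,f(7)=1,f(2)=1,f(1)=1 ⇒ 4
[q^15] f(1)=1,f(3)=1,f(5)=1,f(15)=1 ⇒ 4
[q^16] f(1)=1,f(2)=1,f(4)=1,f(8)=1,f(16)=1 ⇒ 5
n=17: 1·17 17·1  f→[1+1]=2
n=18: 18·1 9·2 6·3 3·6 2·9 1·18  f→[1+1+1+1+1+1]=6
d|19:{19,1}  Σf=1+1=2

4, 4, 5, 2, 6, 2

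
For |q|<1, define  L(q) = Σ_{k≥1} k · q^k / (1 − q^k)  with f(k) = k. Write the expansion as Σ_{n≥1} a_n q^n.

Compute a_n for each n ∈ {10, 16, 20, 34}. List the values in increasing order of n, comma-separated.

[q^10] f(10)=10,f(5)=5,f(2)=2,f(1)=1 ⇒ 18
[q^16] f(16)=16,f(8)=8,f(4)=4,f(2)=2,f(1)=1 ⇒ 31
[q^20] f(1)=1,f(2)=2,f(4)=4,f(5)=5,f(10)=10,f(20)=20 ⇒ 42
q^34  k|34↦f(k): 1:1 2:2 17:17 34:34  a_34=54

18, 31, 42, 54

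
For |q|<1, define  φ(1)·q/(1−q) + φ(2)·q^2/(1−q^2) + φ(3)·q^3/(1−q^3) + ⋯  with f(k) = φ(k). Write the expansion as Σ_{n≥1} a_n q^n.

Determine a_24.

d|24:{1,2,3,4,6,8,12,24}  Σφ=1+1+2+2+2+4+4+8=24

a_24 = 24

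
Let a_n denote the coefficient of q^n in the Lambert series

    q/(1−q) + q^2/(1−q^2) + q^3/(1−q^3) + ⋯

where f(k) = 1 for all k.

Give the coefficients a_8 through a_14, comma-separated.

4, 3, 4, 2, 6, 2, 4

q^8  k|8↦f(k): 8:1 4:1 2:1 1:1  a_8=4
[q^9] f(9)=1,f(3)=1,f(1)=1 ⇒ 3
n=10: 1·10 2·5 5·2 10·1  f→[1+1+1+1]=4
d|11:{1,11}  Σf=1+1=2
q^12  k|12↦f(k): 12:1 6:1 4:1 3:1 2:1 1:1  a_12=6
n=13: 1·13 13·1  f→[1+1]=2
q^14  k|14↦f(k): 14:1 7:1 2:1 1:1  a_14=4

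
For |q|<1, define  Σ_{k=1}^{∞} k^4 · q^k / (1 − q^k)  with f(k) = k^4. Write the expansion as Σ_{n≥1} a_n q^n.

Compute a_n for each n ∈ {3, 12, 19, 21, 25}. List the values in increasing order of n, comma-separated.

n=3: 3·1 1·3  f→[81+1]=82
q^12  k|12↦f(k): 1:1 2:16 3:81 4:256 6:1296 12:20736  a_12=22386
n=19: 1·19 19·1  f→[1+130321]=130322
q^21  k|21↦f(k): 21:194481 7:2401 3:81 1:1  a_21=196964
[q^25] f(25)=390625,f(5)=625,f(1)=1 ⇒ 391251

82, 22386, 130322, 196964, 391251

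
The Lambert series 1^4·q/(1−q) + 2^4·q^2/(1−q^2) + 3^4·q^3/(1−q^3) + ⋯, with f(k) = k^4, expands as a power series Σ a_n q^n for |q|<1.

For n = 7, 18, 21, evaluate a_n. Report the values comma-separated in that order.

2402, 112931, 196964

q^7  k|7↦f(k): 1:1 7:2401  a_7=2402
n=18: 18·1 9·2 6·3 3·6 2·9 1·18  f→[104976+6561+1296+81+16+1]=112931
[q^21] f(21)=194481,f(7)=2401,f(3)=81,f(1)=1 ⇒ 196964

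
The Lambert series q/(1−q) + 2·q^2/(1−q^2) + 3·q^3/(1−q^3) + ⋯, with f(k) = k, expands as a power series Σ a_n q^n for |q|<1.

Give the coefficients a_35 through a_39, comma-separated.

d|35:{35,7,5,1}  Σf=35+7+5+1=48
[q^36] f(36)=36,f(18)=18,f(12)=12,f(9)=9,f(6)=6,f(4)=4,f(3)=3,f(2)=2,f(1)=1 ⇒ 91
q^37  k|37↦f(k): 1:1 37:37  a_37=38
q^38  k|38↦f(k): 1:1 2:2 19:19 38:38  a_38=60
d|39:{39,13,3,1}  Σf=39+13+3+1=56

48, 91, 38, 60, 56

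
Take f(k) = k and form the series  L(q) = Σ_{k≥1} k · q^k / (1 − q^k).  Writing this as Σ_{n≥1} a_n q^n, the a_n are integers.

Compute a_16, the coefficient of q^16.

a_16 = 31

n=16: 16·1 8·2 4·4 2·8 1·16  f→[16+8+4+2+1]=31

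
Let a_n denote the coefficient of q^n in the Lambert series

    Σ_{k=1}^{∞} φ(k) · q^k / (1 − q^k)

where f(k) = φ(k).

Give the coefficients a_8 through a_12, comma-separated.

n=8: 1·8 2·4 4·2 8·1  φ→[1+1+2+4]=8
n=9: 1·9 3·3 9·1  φ→[1+2+6]=9
q^10  k|10↦φ(k): 1:1 2:1 5:4 10:4  a_10=10
[q^11] φ(1)=1,φ(11)=10 ⇒ 11
q^12  k|12↦φ(k): 1:1 2:1 3:2 4:2 6:2 12:4  a_12=12

8, 9, 10, 11, 12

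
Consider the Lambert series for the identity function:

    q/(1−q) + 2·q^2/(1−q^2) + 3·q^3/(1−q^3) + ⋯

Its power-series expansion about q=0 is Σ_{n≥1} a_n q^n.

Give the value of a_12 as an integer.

d|12:{12,6,4,3,2,1}  Σf=12+6+4+3+2+1=28

a_12 = 28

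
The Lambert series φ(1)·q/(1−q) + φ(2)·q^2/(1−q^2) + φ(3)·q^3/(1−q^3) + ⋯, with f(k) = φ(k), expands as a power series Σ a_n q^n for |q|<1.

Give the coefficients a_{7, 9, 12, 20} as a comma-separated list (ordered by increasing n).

d|7:{1,7}  Σφ=1+6=7
[q^9] φ(9)=6,φ(3)=2,φ(1)=1 ⇒ 9
n=12: 12·1 6·2 4·3 3·4 2·6 1·12  φ→[4+2+2+2+1+1]=12
q^20  k|20↦φ(k): 20:8 10:4 5:4 4:2 2:1 1:1  a_20=20

7, 9, 12, 20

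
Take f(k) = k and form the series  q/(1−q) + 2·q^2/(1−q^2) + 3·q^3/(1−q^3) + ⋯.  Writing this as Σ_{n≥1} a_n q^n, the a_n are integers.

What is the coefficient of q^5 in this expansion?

[q^5] f(1)=1,f(5)=5 ⇒ 6

a_5 = 6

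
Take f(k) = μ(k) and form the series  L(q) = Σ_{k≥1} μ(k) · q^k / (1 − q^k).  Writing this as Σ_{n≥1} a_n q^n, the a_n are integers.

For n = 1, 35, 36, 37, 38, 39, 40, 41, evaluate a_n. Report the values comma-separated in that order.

1, 0, 0, 0, 0, 0, 0, 0

q^1  k|1↦μ(k): 1:1  a_1=1
d|35:{35,7,5,1}  Σμ=1+(-1)+(-1)+1=0
d|36:{36,18,12,9,6,4,3,2,1}  Σμ=0+0+0+0+1+0+(-1)+(-1)+1=0
n=37: 37·1 1·37  μ→[(-1)+1]=0
q^38  k|38↦μ(k): 38:1 19:-1 2:-1 1:1  a_38=0
d|39:{1,3,13,39}  Σμ=1+(-1)+(-1)+1=0
[q^40] μ(40)=0,μ(20)=0,μ(10)=1,μ(8)=0,μ(5)=-1,μ(4)=0,μ(2)=-1,μ(1)=1 ⇒ 0
n=41: 41·1 1·41  μ→[(-1)+1]=0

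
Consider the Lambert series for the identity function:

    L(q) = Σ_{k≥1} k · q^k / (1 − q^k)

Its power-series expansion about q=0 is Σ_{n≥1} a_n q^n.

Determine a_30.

a_30 = 72

q^30  k|30↦f(k): 1:1 2:2 3:3 5:5 6:6 10:10 15:15 30:30  a_30=72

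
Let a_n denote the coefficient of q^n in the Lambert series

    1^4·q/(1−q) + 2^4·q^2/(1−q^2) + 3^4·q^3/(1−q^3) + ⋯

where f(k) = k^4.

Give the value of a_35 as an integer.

a_35 = 1503652

d|35:{35,7,5,1}  Σf=1500625+2401+625+1=1503652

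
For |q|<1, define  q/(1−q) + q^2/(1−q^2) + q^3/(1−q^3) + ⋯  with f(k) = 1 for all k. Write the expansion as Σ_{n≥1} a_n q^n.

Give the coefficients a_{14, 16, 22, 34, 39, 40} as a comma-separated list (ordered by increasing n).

4, 5, 4, 4, 4, 8

d|14:{1,2,7,14}  Σf=1+1+1+1=4
q^16  k|16↦f(k): 16:1 8:1 4:1 2:1 1:1  a_16=5
d|22:{22,11,2,1}  Σf=1+1+1+1=4
d|34:{1,2,17,34}  Σf=1+1+1+1=4
n=39: 39·1 13·3 3·13 1·39  f→[1+1+1+1]=4
q^40  k|40↦f(k): 40:1 20:1 10:1 8:1 5:1 4:1 2:1 1:1  a_40=8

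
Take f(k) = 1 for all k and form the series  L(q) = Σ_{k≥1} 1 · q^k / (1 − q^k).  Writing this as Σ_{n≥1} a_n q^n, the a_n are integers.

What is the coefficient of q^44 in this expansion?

a_44 = 6

n=44: 1·44 2·22 4·11 11·4 22·2 44·1  f→[1+1+1+1+1+1]=6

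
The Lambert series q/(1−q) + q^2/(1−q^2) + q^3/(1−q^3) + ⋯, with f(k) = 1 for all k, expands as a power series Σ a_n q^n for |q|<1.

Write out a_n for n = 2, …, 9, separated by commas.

2, 2, 3, 2, 4, 2, 4, 3

n=2: 2·1 1·2  f→[1+1]=2
q^3  k|3↦f(k): 3:1 1:1  a_3=2
[q^4] f(4)=1,f(2)=1,f(1)=1 ⇒ 3
q^5  k|5↦f(k): 1:1 5:1  a_5=2
d|6:{1,2,3,6}  Σf=1+1+1+1=4
q^7  k|7↦f(k): 1:1 7:1  a_7=2
n=8: 1·8 2·4 4·2 8·1  f→[1+1+1+1]=4
d|9:{1,3,9}  Σf=1+1+1=3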